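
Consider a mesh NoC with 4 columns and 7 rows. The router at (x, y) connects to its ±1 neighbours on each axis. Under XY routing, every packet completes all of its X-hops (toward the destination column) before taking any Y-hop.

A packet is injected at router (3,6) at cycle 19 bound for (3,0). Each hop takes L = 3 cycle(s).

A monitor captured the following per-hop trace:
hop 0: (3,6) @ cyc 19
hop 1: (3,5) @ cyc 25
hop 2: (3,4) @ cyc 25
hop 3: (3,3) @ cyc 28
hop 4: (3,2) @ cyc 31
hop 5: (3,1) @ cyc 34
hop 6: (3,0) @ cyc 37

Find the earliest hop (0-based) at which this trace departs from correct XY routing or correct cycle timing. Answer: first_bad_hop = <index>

first_bad_hop = 1

  1: Δx=+0 Δy=-1 Δt=6 [BAD: Δcyc=6≠L]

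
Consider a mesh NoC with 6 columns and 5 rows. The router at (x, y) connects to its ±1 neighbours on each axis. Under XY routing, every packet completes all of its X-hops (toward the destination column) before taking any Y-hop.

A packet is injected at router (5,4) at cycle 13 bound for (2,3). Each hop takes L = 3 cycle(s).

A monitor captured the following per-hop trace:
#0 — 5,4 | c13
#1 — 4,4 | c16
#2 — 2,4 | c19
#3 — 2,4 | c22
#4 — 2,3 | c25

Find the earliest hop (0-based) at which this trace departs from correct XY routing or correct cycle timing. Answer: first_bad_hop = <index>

[1] (-1,+0) / 3c ⇒ ok
[2] (-2,+0) / 3c ⇒ BAD: non-unit step

first_bad_hop = 2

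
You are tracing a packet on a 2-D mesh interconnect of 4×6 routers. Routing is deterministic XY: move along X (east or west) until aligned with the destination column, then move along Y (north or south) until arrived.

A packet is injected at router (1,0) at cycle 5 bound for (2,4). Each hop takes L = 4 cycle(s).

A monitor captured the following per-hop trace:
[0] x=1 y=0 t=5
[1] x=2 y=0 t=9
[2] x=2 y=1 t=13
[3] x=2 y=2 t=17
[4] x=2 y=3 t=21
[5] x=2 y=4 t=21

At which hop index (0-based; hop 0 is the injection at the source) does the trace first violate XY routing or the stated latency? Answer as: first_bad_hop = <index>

  1: Δx=+1 Δy=+0 Δt=4 [ok]
  2: Δx=+0 Δy=+1 Δt=4 [ok]
  3: Δx=+0 Δy=+1 Δt=4 [ok]
  4: Δx=+0 Δy=+1 Δt=4 [ok]
  5: Δx=+0 Δy=+1 Δt=0 [BAD: Δcyc=0≠L]

first_bad_hop = 5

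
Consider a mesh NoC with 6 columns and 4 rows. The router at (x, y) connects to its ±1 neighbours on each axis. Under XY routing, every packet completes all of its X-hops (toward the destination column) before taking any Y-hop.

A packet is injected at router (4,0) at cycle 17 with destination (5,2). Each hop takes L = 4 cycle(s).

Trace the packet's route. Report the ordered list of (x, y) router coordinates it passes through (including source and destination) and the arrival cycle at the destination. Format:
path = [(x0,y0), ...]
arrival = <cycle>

path = [(4,0), (5,0), (5,1), (5,2)]
arrival = 29

src (4,0)  cyc=17
E→(5,0)  cyc=21
N→(5,1)  cyc=25
N→(5,2)  cyc=29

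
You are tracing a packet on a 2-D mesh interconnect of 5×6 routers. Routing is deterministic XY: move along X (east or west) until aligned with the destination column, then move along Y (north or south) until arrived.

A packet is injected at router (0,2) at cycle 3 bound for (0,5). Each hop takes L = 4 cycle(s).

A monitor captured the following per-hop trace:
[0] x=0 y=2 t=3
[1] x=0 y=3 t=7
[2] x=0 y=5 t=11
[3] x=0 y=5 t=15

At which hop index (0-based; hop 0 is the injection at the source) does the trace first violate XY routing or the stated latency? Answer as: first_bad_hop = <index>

first_bad_hop = 2

hop 1: step (+0,+1), +4 cyc — ok
hop 2: step (+0,+2), +4 cyc — BAD: non-unit step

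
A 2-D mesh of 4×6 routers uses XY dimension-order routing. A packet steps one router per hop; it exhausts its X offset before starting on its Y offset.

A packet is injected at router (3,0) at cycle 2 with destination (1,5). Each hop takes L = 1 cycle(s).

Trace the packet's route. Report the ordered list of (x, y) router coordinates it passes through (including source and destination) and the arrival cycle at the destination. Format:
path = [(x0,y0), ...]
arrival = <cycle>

path = [(3,0), (2,0), (1,0), (1,1), (1,2), (1,3), (1,4), (1,5)]
arrival = 9

[0] x=3 y=0 t=2
[1] x=2 y=0 t=3 →W
[2] x=1 y=0 t=4 →W
[3] x=1 y=1 t=5 →N
[4] x=1 y=2 t=6 →N
[5] x=1 y=3 t=7 →N
[6] x=1 y=4 t=8 →N
[7] x=1 y=5 t=9 →N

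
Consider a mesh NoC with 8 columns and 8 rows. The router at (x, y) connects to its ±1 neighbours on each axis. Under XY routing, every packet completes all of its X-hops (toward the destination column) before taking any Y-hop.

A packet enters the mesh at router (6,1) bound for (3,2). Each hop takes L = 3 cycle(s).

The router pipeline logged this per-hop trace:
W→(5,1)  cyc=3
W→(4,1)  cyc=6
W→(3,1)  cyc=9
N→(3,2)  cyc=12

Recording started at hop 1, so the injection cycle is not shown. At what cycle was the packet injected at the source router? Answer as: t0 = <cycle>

t0 = 0

Hop 1 reached at cycle 3; hop k is at t0 + k·L.
Therefore t0 = 3 − L = 0.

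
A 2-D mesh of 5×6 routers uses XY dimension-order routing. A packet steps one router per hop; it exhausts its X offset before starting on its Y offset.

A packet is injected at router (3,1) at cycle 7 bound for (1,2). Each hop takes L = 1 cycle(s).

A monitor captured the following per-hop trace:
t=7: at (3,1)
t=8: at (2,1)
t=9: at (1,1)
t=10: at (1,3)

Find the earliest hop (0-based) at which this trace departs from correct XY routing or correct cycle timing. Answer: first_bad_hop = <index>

first_bad_hop = 3

  1: Δx=-1 Δy=+0 Δt=1 [ok]
  2: Δx=-1 Δy=+0 Δt=1 [ok]
  3: Δx=+0 Δy=+2 Δt=1 [BAD: non-unit step]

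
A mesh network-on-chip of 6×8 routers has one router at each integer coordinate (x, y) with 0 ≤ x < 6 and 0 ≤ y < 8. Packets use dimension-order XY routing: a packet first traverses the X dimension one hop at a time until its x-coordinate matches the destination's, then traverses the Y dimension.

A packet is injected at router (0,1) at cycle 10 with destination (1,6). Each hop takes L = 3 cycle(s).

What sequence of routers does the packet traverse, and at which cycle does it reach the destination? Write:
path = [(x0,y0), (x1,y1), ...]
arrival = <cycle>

path = [(0,1), (1,1), (1,2), (1,3), (1,4), (1,5), (1,6)]
arrival = 28

src (0,1)  cyc=10
E→(1,1)  cyc=13
N→(1,2)  cyc=16
N→(1,3)  cyc=19
N→(1,4)  cyc=22
N→(1,5)  cyc=25
N→(1,6)  cyc=28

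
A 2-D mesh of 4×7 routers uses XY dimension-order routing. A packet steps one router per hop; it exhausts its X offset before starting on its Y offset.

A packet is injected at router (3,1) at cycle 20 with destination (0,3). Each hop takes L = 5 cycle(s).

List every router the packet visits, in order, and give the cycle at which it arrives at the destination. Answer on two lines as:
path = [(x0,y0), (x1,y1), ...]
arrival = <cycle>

hop 0: (3,1) @ cyc 20
hop 1: (2,1) @ cyc 25  [W]
hop 2: (1,1) @ cyc 30  [W]
hop 3: (0,1) @ cyc 35  [W]
hop 4: (0,2) @ cyc 40  [N]
hop 5: (0,3) @ cyc 45  [N]

path = [(3,1), (2,1), (1,1), (0,1), (0,2), (0,3)]
arrival = 45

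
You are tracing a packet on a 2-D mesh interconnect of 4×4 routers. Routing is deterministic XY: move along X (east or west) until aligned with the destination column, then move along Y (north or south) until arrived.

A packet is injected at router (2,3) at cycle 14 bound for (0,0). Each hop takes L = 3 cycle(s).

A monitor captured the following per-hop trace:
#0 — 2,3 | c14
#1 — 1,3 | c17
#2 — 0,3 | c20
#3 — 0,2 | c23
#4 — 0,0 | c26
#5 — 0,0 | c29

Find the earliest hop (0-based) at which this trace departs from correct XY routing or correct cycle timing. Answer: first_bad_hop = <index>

first_bad_hop = 4

  1: Δx=-1 Δy=+0 Δt=3 [ok]
  2: Δx=-1 Δy=+0 Δt=3 [ok]
  3: Δx=+0 Δy=-1 Δt=3 [ok]
  4: Δx=+0 Δy=-2 Δt=3 [BAD: non-unit step]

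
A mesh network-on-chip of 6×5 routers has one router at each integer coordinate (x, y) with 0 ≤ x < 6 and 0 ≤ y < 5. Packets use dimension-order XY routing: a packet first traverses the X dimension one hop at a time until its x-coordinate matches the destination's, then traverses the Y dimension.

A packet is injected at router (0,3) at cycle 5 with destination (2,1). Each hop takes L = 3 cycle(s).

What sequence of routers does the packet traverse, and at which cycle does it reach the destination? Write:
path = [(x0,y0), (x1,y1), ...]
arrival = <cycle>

  0. router=(0,3) cycle=5 (inject)
  1. router=(1,3) cycle=8 dir=E
  2. router=(2,3) cycle=11 dir=E
  3. router=(2,2) cycle=14 dir=S
  4. router=(2,1) cycle=17 dir=S

path = [(0,3), (1,3), (2,3), (2,2), (2,1)]
arrival = 17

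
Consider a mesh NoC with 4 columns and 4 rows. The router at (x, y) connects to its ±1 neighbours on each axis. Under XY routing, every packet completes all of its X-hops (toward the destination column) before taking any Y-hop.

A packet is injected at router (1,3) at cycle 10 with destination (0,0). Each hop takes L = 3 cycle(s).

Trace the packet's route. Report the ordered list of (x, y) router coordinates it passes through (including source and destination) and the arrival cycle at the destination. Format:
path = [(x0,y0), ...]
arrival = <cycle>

hop 0: (1,3) @ cyc 10
hop 1: (0,3) @ cyc 13  [W]
hop 2: (0,2) @ cyc 16  [S]
hop 3: (0,1) @ cyc 19  [S]
hop 4: (0,0) @ cyc 22  [S]

path = [(1,3), (0,3), (0,2), (0,1), (0,0)]
arrival = 22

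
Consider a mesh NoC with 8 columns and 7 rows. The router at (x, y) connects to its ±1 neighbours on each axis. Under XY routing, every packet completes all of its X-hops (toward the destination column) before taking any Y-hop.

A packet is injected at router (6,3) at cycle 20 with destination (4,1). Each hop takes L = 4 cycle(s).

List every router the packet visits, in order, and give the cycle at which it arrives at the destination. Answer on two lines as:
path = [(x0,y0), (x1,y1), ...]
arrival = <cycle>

hop 0: (6,3) @ cyc 20
hop 1: (5,3) @ cyc 24  [W]
hop 2: (4,3) @ cyc 28  [W]
hop 3: (4,2) @ cyc 32  [S]
hop 4: (4,1) @ cyc 36  [S]

path = [(6,3), (5,3), (4,3), (4,2), (4,1)]
arrival = 36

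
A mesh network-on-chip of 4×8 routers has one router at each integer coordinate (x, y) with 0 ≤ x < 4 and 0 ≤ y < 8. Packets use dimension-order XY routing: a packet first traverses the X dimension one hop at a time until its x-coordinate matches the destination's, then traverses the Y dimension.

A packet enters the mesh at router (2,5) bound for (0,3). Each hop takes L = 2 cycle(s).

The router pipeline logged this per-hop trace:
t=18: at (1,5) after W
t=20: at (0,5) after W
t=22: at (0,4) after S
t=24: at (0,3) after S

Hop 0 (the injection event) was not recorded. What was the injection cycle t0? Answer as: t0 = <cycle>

t0 = 16

At hop 1 the cycle is 18; in general cyc_k = t0 + kL.
t0 = cyc[1] − L = 18 − 2 = 16.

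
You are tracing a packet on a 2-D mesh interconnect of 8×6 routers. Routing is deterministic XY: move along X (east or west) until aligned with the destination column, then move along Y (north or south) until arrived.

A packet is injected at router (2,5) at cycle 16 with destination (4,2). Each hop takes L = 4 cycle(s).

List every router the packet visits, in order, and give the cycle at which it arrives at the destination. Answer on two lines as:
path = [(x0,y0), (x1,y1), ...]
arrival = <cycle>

path = [(2,5), (3,5), (4,5), (4,4), (4,3), (4,2)]
arrival = 36

#0 — 2,5 | c16
#1 — 3,5 | c20 | E
#2 — 4,5 | c24 | E
#3 — 4,4 | c28 | S
#4 — 4,3 | c32 | S
#5 — 4,2 | c36 | S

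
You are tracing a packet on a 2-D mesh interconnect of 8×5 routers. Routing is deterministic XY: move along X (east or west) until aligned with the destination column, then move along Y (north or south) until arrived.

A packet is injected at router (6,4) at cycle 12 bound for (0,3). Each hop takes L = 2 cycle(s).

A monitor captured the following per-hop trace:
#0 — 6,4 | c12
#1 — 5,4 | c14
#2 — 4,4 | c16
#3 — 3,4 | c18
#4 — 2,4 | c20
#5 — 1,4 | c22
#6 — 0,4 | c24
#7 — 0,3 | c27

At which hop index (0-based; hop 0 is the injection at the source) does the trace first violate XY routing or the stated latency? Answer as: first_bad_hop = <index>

first_bad_hop = 7

[1] (-1,+0) / 2c ⇒ ok
[2] (-1,+0) / 2c ⇒ ok
[3] (-1,+0) / 2c ⇒ ok
[4] (-1,+0) / 2c ⇒ ok
[5] (-1,+0) / 2c ⇒ ok
[6] (-1,+0) / 2c ⇒ ok
[7] (+0,-1) / 3c ⇒ BAD: Δcyc=3≠L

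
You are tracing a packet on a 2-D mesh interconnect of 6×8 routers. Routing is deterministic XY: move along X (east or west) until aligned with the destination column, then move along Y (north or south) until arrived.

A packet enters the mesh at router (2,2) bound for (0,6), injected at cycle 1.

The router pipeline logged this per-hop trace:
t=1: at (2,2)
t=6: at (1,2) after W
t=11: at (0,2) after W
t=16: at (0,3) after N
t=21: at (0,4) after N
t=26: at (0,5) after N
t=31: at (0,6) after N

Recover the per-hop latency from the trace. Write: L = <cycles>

Δcyc across hop 0→1: 6 − 1 = 5.
That increment is L by definition: L = 5.

L = 5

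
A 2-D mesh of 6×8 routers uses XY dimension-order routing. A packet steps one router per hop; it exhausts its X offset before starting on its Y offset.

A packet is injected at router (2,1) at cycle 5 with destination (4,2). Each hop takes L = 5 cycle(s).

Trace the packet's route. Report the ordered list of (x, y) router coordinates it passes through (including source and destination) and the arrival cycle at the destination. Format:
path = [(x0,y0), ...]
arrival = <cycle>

path = [(2,1), (3,1), (4,1), (4,2)]
arrival = 20

#0 — 2,1 | c5
#1 — 3,1 | c10 | E
#2 — 4,1 | c15 | E
#3 — 4,2 | c20 | N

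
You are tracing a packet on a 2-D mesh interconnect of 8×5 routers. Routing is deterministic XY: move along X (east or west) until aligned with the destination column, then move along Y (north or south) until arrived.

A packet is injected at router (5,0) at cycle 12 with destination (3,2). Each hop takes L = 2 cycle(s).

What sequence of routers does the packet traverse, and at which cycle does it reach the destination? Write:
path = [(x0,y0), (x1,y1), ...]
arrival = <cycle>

[0] x=5 y=0 t=12
[1] x=4 y=0 t=14 →W
[2] x=3 y=0 t=16 →W
[3] x=3 y=1 t=18 →N
[4] x=3 y=2 t=20 →N

path = [(5,0), (4,0), (3,0), (3,1), (3,2)]
arrival = 20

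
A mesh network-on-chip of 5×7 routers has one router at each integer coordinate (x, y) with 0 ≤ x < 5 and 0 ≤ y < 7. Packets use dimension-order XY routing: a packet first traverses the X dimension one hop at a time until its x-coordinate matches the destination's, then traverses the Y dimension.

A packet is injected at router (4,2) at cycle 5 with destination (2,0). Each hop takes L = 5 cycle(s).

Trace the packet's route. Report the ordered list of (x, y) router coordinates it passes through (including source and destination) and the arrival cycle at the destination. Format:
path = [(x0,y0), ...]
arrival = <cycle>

path = [(4,2), (3,2), (2,2), (2,1), (2,0)]
arrival = 25

  0. router=(4,2) cycle=5 (inject)
  1. router=(3,2) cycle=10 dir=W
  2. router=(2,2) cycle=15 dir=W
  3. router=(2,1) cycle=20 dir=S
  4. router=(2,0) cycle=25 dir=S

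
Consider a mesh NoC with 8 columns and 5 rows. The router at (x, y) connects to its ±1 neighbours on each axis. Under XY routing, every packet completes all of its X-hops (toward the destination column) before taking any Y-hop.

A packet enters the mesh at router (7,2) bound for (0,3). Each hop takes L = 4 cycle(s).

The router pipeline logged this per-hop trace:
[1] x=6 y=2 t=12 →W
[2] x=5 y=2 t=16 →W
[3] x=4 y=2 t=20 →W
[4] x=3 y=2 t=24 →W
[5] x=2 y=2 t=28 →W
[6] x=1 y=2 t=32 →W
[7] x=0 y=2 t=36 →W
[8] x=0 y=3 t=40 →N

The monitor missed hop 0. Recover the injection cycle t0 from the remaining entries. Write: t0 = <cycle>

t0 = 8

Hop 1 reached at cycle 12; hop k is at t0 + k·L.
t0 = cyc[1] − L = 12 − 4 = 8.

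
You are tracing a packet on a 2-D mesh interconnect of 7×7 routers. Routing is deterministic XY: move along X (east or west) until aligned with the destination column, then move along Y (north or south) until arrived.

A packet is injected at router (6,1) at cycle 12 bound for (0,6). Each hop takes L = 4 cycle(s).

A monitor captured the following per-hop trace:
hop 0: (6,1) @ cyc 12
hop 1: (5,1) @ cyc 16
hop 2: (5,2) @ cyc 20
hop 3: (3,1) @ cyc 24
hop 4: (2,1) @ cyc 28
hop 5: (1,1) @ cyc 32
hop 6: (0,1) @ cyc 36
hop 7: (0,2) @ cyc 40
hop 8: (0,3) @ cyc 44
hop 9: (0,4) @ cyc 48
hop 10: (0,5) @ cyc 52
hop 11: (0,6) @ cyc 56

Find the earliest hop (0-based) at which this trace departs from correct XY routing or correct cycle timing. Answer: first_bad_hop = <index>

  1: Δx=-1 Δy=+0 Δt=4 [ok]
  2: Δx=+0 Δy=+1 Δt=4 [BAD: Y-move but x=5≠0]

first_bad_hop = 2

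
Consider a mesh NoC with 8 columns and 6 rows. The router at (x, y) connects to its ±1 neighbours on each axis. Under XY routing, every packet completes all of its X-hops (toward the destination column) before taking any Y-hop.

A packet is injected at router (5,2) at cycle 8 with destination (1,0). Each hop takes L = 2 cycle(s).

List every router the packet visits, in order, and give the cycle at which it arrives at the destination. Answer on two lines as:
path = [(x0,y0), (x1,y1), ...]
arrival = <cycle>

path = [(5,2), (4,2), (3,2), (2,2), (1,2), (1,1), (1,0)]
arrival = 20

#0 — 5,2 | c8
#1 — 4,2 | c10 | W
#2 — 3,2 | c12 | W
#3 — 2,2 | c14 | W
#4 — 1,2 | c16 | W
#5 — 1,1 | c18 | S
#6 — 1,0 | c20 | S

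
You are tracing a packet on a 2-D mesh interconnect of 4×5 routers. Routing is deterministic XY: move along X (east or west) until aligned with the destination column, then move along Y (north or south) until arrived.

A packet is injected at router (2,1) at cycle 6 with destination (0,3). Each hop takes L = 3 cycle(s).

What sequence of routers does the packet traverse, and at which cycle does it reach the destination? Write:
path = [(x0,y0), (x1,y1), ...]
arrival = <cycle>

path = [(2,1), (1,1), (0,1), (0,2), (0,3)]
arrival = 18

hop 0: (2,1) @ cyc 6
hop 1: (1,1) @ cyc 9  [W]
hop 2: (0,1) @ cyc 12  [W]
hop 3: (0,2) @ cyc 15  [N]
hop 4: (0,3) @ cyc 18  [N]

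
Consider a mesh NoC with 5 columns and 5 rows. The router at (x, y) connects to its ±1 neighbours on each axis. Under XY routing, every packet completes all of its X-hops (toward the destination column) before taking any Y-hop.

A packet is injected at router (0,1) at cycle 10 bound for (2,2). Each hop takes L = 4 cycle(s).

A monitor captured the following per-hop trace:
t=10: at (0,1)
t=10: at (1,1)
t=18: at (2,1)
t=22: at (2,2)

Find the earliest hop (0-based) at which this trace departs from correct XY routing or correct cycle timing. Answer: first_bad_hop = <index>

first_bad_hop = 1

check 1→ d=(1,0) cyc+0: BAD: Δcyc=0≠L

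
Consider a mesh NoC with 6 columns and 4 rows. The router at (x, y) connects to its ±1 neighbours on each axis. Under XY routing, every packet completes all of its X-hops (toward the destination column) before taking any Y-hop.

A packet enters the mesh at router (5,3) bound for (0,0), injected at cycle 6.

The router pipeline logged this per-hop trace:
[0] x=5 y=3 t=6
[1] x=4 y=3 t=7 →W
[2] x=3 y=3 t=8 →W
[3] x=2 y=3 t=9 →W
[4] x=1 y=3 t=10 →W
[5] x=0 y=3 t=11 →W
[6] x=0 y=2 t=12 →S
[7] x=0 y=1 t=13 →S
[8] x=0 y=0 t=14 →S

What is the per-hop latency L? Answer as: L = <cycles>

Between hops 0 and 1 the cycle counter advances 7 − 6 = 1.
Each hop adds L, hence L = 1.

L = 1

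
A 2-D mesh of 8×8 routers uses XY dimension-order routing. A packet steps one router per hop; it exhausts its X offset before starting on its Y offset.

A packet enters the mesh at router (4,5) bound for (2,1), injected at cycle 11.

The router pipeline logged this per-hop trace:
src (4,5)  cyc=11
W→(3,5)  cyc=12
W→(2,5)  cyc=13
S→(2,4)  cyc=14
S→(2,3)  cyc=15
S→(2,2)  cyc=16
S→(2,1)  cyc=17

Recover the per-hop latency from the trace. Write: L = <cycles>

L = 1

From hop 0 (11) to hop 1 (12): +1 cycles.
Each hop adds L, hence L = 1.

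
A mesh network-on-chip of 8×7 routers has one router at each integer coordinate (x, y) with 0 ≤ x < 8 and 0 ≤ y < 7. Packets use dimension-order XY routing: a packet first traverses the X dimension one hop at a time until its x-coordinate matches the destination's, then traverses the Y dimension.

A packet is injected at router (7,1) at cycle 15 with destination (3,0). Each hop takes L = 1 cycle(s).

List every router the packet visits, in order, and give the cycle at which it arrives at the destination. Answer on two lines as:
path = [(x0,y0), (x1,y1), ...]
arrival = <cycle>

hop 0: (7,1) @ cyc 15
hop 1: (6,1) @ cyc 16  [W]
hop 2: (5,1) @ cyc 17  [W]
hop 3: (4,1) @ cyc 18  [W]
hop 4: (3,1) @ cyc 19  [W]
hop 5: (3,0) @ cyc 20  [S]

path = [(7,1), (6,1), (5,1), (4,1), (3,1), (3,0)]
arrival = 20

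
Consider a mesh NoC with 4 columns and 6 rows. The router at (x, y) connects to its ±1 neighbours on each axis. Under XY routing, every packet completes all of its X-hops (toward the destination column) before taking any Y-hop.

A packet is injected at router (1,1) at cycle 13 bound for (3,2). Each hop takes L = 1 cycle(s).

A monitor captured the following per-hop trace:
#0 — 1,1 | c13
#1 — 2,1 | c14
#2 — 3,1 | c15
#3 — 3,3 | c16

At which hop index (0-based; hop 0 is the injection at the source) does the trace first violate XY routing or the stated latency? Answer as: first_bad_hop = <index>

first_bad_hop = 3

  1: Δx=+1 Δy=+0 Δt=1 [ok]
  2: Δx=+1 Δy=+0 Δt=1 [ok]
  3: Δx=+0 Δy=+2 Δt=1 [BAD: non-unit step]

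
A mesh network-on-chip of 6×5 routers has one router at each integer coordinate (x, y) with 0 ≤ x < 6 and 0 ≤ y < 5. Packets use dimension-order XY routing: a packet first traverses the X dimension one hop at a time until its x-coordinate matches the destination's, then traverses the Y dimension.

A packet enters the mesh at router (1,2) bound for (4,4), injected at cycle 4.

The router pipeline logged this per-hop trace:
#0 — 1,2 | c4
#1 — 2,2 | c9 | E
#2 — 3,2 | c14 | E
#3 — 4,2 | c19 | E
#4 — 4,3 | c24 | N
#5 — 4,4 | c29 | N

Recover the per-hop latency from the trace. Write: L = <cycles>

From hop 0 (4) to hop 1 (9): +5 cycles.
Each hop adds L, hence L = 5.

L = 5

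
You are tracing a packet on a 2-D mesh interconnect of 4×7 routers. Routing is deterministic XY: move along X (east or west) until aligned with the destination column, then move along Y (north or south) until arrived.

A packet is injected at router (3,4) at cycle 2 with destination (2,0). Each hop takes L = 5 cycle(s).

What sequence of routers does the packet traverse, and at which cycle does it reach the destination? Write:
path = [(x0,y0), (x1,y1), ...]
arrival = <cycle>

path = [(3,4), (2,4), (2,3), (2,2), (2,1), (2,0)]
arrival = 27

[0] x=3 y=4 t=2
[1] x=2 y=4 t=7 →W
[2] x=2 y=3 t=12 →S
[3] x=2 y=2 t=17 →S
[4] x=2 y=1 t=22 →S
[5] x=2 y=0 t=27 →S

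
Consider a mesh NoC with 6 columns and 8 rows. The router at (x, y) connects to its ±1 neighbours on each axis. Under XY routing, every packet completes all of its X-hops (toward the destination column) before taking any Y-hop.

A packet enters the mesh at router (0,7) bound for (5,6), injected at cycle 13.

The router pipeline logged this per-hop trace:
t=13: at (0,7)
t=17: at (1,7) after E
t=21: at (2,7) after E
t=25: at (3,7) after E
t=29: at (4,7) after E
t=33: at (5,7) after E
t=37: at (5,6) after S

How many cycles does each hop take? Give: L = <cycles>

L = 4

From hop 0 (13) to hop 1 (17): +4 cycles.
Per-hop latency L = Δcyc = 4.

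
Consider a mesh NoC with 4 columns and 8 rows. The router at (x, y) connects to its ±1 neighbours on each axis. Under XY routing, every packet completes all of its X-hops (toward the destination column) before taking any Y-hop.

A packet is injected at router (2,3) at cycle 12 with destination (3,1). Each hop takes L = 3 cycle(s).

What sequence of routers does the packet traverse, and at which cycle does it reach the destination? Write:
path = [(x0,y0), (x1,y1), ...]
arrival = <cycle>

hop 0: (2,3) @ cyc 12
hop 1: (3,3) @ cyc 15  [E]
hop 2: (3,2) @ cyc 18  [S]
hop 3: (3,1) @ cyc 21  [S]

path = [(2,3), (3,3), (3,2), (3,1)]
arrival = 21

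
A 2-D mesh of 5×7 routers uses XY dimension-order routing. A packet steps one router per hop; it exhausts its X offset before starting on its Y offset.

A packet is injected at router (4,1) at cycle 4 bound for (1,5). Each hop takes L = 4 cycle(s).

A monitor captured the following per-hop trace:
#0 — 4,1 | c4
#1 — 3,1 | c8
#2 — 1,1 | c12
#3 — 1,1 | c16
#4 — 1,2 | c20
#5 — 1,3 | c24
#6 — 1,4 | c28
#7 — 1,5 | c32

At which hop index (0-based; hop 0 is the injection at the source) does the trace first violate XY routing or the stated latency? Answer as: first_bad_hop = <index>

  1: Δx=-1 Δy=+0 Δt=4 [ok]
  2: Δx=-2 Δy=+0 Δt=4 [BAD: non-unit step]

first_bad_hop = 2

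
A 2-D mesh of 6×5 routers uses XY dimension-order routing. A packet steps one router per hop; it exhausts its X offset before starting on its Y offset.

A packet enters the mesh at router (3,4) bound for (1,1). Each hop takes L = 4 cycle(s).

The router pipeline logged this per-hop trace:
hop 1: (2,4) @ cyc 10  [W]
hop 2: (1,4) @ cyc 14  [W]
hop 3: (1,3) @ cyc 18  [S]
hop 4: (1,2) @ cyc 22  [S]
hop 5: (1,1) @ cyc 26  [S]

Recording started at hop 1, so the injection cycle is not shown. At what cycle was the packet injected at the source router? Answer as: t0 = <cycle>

The first recorded entry is hop 1 at cycle 10.
t0 = cyc[1] − L = 10 − 4 = 6.

t0 = 6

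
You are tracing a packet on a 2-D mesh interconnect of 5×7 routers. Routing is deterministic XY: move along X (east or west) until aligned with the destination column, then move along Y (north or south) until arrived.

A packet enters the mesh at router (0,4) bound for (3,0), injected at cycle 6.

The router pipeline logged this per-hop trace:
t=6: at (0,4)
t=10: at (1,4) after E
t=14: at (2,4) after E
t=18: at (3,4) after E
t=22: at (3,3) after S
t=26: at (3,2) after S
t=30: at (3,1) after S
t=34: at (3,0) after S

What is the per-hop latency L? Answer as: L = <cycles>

L = 4

Δcyc across hop 0→1: 10 − 6 = 4.
One hop costs L cycles, so L = 4.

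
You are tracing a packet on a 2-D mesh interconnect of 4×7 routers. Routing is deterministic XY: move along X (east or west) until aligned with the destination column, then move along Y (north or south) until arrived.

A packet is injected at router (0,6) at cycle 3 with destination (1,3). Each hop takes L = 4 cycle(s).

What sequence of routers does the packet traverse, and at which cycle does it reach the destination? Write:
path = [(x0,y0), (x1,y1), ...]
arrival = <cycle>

path = [(0,6), (1,6), (1,5), (1,4), (1,3)]
arrival = 19

hop 0: (0,6) @ cyc 3
hop 1: (1,6) @ cyc 7  [E]
hop 2: (1,5) @ cyc 11  [S]
hop 3: (1,4) @ cyc 15  [S]
hop 4: (1,3) @ cyc 19  [S]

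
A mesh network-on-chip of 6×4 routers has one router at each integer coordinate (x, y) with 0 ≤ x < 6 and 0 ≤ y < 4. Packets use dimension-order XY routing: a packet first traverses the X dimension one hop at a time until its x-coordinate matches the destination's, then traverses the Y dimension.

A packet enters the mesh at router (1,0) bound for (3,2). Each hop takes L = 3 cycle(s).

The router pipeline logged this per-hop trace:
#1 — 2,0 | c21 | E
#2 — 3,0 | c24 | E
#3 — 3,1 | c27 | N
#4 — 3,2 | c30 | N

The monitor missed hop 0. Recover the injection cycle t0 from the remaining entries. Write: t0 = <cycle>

At hop 1 the cycle is 21; in general cyc_k = t0 + kL.
So t0 = 21 − 1·3 = 18.

t0 = 18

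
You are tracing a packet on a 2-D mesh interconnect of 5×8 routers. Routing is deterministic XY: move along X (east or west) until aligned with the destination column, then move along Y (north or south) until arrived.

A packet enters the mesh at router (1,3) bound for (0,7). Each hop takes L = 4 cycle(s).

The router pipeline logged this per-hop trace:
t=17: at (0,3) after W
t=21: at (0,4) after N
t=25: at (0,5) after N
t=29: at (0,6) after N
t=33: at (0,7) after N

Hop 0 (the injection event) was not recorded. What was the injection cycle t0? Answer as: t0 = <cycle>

At hop 1 the cycle is 17; in general cyc_k = t0 + kL.
Therefore t0 = 17 − L = 13.

t0 = 13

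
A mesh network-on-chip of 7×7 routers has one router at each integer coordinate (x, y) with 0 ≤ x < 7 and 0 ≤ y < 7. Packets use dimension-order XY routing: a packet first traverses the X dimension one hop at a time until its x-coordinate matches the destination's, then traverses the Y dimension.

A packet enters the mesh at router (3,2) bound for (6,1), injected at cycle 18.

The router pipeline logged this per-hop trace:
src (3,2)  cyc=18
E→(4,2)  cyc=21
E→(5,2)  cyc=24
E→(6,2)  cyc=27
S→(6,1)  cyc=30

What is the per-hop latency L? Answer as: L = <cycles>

L = 3

Between hops 0 and 1 the cycle counter advances 21 − 18 = 3.
That increment is L by definition: L = 3.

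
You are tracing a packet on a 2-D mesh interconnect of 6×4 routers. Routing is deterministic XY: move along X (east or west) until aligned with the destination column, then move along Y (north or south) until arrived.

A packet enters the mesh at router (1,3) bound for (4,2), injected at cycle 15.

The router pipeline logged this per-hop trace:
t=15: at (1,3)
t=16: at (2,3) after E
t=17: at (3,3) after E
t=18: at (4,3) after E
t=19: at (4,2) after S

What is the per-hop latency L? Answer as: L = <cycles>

Between hops 0 and 1 the cycle counter advances 16 − 15 = 1.
One hop costs L cycles, so L = 1.

L = 1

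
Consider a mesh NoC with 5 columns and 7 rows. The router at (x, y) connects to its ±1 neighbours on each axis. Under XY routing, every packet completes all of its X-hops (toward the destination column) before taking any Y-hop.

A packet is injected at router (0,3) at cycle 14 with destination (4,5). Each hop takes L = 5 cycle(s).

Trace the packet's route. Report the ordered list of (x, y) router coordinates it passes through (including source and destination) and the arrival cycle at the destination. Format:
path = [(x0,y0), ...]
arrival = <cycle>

path = [(0,3), (1,3), (2,3), (3,3), (4,3), (4,4), (4,5)]
arrival = 44

  0. router=(0,3) cycle=14 (inject)
  1. router=(1,3) cycle=19 dir=E
  2. router=(2,3) cycle=24 dir=E
  3. router=(3,3) cycle=29 dir=E
  4. router=(4,3) cycle=34 dir=E
  5. router=(4,4) cycle=39 dir=N
  6. router=(4,5) cycle=44 dir=N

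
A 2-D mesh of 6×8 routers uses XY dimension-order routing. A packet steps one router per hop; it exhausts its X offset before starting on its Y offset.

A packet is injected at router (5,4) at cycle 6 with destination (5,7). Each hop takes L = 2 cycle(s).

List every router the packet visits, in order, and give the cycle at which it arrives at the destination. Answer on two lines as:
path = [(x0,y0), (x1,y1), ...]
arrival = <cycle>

#0 — 5,4 | c6
#1 — 5,5 | c8 | N
#2 — 5,6 | c10 | N
#3 — 5,7 | c12 | N

path = [(5,4), (5,5), (5,6), (5,7)]
arrival = 12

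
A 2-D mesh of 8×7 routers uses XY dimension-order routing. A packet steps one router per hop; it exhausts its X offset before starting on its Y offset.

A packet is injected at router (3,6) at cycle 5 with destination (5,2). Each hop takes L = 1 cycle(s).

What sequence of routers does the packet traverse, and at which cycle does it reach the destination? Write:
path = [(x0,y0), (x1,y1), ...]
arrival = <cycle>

path = [(3,6), (4,6), (5,6), (5,5), (5,4), (5,3), (5,2)]
arrival = 11

[0] x=3 y=6 t=5
[1] x=4 y=6 t=6 →E
[2] x=5 y=6 t=7 →E
[3] x=5 y=5 t=8 →S
[4] x=5 y=4 t=9 →S
[5] x=5 y=3 t=10 →S
[6] x=5 y=2 t=11 →S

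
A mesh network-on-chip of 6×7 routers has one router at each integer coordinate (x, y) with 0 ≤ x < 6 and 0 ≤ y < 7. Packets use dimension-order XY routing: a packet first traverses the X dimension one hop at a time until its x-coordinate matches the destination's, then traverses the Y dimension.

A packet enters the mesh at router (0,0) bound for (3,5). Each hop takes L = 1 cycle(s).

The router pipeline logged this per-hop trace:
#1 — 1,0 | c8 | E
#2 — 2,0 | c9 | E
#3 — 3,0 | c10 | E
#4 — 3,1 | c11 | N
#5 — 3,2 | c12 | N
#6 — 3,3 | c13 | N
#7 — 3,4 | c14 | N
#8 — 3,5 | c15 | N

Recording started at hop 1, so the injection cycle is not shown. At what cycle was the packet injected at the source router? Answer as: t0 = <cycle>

t0 = 7

At hop 1 the cycle is 8; in general cyc_k = t0 + kL.
Subtract one hop: t0 = 8 − 1 = 7.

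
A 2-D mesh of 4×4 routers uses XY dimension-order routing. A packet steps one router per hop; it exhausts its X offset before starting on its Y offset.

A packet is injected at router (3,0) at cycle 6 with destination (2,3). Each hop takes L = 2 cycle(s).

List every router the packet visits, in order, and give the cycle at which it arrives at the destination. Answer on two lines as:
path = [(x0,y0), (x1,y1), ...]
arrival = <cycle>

#0 — 3,0 | c6
#1 — 2,0 | c8 | W
#2 — 2,1 | c10 | N
#3 — 2,2 | c12 | N
#4 — 2,3 | c14 | N

path = [(3,0), (2,0), (2,1), (2,2), (2,3)]
arrival = 14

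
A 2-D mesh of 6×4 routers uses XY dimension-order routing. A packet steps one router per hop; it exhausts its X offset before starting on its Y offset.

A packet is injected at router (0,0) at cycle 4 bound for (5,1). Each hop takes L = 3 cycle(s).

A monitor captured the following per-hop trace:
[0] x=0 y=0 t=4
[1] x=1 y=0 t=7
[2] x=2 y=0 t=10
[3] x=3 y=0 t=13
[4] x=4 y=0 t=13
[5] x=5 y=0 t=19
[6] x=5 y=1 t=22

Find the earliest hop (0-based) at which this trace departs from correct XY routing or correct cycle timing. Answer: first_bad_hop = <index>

first_bad_hop = 4

[1] (+1,+0) / 3c ⇒ ok
[2] (+1,+0) / 3c ⇒ ok
[3] (+1,+0) / 3c ⇒ ok
[4] (+1,+0) / 0c ⇒ BAD: Δcyc=0≠L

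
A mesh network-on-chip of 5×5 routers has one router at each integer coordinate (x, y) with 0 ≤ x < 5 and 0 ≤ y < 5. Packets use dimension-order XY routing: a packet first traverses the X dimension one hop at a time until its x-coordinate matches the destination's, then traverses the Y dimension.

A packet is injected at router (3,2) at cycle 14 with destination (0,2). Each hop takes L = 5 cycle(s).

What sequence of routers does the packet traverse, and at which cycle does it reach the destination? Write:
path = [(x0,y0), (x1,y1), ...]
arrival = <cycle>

  0. router=(3,2) cycle=14 (inject)
  1. router=(2,2) cycle=19 dir=W
  2. router=(1,2) cycle=24 dir=W
  3. router=(0,2) cycle=29 dir=W

path = [(3,2), (2,2), (1,2), (0,2)]
arrival = 29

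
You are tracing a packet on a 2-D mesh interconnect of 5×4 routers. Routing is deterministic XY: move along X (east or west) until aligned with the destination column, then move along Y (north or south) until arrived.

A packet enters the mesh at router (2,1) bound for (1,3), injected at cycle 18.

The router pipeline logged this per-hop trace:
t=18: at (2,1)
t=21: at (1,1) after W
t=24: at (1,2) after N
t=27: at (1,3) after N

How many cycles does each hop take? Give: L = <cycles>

L = 3

From hop 0 (18) to hop 1 (21): +3 cycles.
One hop costs L cycles, so L = 3.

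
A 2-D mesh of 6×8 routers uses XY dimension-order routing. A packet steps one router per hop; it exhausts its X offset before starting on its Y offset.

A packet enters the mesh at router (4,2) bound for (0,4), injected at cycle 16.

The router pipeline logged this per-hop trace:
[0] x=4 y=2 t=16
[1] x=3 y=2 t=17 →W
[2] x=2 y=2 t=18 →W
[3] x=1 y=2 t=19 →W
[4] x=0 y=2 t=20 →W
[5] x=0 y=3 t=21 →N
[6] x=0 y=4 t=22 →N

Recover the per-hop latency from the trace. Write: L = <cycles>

L = 1

cyc[1] − cyc[0] = 17 − 16 = 1.
That increment is L by definition: L = 1.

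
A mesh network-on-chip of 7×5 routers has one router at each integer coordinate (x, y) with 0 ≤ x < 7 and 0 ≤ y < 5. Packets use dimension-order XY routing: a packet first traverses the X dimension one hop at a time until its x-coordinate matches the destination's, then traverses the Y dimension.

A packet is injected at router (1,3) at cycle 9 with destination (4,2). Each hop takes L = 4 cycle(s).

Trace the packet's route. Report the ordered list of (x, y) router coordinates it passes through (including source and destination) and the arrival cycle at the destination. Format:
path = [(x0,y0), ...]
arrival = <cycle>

src (1,3)  cyc=9
E→(2,3)  cyc=13
E→(3,3)  cyc=17
E→(4,3)  cyc=21
S→(4,2)  cyc=25

path = [(1,3), (2,3), (3,3), (4,3), (4,2)]
arrival = 25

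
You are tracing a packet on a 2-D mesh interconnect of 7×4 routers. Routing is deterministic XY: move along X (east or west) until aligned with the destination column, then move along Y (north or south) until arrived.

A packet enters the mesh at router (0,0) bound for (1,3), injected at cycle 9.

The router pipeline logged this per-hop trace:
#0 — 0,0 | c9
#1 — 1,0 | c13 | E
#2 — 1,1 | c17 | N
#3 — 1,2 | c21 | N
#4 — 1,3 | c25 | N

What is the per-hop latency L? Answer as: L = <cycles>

L = 4

From hop 0 (9) to hop 1 (13): +4 cycles.
Each hop adds L, hence L = 4.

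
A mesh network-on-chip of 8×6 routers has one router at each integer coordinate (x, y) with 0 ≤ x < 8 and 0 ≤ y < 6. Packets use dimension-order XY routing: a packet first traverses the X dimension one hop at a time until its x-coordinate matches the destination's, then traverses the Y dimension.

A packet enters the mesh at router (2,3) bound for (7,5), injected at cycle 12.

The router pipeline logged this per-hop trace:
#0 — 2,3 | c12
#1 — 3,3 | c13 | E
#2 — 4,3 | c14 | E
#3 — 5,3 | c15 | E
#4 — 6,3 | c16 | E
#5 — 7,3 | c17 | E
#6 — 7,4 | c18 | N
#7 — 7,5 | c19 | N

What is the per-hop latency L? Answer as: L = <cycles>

L = 1

Between hops 0 and 1 the cycle counter advances 13 − 12 = 1.
Per-hop latency L = Δcyc = 1.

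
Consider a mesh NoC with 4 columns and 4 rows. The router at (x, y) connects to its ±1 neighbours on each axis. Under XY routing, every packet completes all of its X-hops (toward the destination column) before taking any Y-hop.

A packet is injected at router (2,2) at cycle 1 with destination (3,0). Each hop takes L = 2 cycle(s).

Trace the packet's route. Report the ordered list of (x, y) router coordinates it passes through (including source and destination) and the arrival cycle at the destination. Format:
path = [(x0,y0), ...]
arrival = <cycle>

  0. router=(2,2) cycle=1 (inject)
  1. router=(3,2) cycle=3 dir=E
  2. router=(3,1) cycle=5 dir=S
  3. router=(3,0) cycle=7 dir=S

path = [(2,2), (3,2), (3,1), (3,0)]
arrival = 7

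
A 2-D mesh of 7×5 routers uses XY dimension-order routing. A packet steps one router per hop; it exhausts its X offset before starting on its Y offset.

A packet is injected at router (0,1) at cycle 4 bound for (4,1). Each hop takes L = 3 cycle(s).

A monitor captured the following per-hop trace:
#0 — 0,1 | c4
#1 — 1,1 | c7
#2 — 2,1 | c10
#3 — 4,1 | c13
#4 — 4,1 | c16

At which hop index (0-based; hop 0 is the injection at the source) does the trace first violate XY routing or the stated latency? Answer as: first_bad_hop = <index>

check 1→ d=(1,0) cyc+3: ok
check 2→ d=(1,0) cyc+3: ok
check 3→ d=(2,0) cyc+3: BAD: non-unit step

first_bad_hop = 3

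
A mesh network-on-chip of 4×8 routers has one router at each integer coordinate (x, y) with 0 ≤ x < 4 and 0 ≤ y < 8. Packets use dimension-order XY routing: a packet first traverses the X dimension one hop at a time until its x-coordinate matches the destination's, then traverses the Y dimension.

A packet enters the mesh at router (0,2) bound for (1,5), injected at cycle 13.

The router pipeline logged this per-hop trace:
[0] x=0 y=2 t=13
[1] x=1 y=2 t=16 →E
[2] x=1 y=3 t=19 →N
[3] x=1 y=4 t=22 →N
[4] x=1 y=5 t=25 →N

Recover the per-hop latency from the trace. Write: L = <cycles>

L = 3

Δcyc across hop 0→1: 16 − 13 = 3.
Per-hop latency L = Δcyc = 3.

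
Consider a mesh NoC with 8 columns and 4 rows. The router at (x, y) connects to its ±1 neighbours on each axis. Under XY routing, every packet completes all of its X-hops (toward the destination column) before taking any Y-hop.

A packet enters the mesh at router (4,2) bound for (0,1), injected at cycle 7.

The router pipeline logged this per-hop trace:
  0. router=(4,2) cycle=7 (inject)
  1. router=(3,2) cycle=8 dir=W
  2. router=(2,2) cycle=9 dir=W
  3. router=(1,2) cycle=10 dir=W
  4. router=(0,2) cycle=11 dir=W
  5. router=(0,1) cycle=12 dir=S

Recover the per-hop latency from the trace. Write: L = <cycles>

L = 1

From hop 0 (7) to hop 1 (8): +1 cycles.
Each hop adds L, hence L = 1.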